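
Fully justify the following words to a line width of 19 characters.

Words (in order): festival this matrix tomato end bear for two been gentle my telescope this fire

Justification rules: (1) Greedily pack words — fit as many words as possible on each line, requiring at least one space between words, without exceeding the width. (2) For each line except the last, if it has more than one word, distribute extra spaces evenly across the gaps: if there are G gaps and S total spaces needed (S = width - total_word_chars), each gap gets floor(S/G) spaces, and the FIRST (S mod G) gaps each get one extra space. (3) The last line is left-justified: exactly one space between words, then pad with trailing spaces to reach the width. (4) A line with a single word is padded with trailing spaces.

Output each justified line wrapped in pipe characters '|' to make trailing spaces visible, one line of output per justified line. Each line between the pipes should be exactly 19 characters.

Line 1: ['festival', 'this'] (min_width=13, slack=6)
Line 2: ['matrix', 'tomato', 'end'] (min_width=17, slack=2)
Line 3: ['bear', 'for', 'two', 'been'] (min_width=17, slack=2)
Line 4: ['gentle', 'my', 'telescope'] (min_width=19, slack=0)
Line 5: ['this', 'fire'] (min_width=9, slack=10)

Answer: |festival       this|
|matrix  tomato  end|
|bear  for  two been|
|gentle my telescope|
|this fire          |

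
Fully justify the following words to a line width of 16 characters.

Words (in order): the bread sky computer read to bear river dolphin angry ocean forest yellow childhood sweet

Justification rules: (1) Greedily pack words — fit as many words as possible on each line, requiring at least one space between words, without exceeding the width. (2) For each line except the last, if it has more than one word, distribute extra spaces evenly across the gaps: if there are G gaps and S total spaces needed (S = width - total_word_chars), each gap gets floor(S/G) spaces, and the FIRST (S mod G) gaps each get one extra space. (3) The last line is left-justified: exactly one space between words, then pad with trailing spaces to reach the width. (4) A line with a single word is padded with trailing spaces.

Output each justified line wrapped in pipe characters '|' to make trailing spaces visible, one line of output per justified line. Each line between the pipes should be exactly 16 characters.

Answer: |the   bread  sky|
|computer read to|
|bear       river|
|dolphin    angry|
|ocean     forest|
|yellow childhood|
|sweet           |

Derivation:
Line 1: ['the', 'bread', 'sky'] (min_width=13, slack=3)
Line 2: ['computer', 'read', 'to'] (min_width=16, slack=0)
Line 3: ['bear', 'river'] (min_width=10, slack=6)
Line 4: ['dolphin', 'angry'] (min_width=13, slack=3)
Line 5: ['ocean', 'forest'] (min_width=12, slack=4)
Line 6: ['yellow', 'childhood'] (min_width=16, slack=0)
Line 7: ['sweet'] (min_width=5, slack=11)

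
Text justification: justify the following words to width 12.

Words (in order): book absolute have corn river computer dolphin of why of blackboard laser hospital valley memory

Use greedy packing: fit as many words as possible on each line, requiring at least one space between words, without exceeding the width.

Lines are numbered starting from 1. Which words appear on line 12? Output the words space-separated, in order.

Answer: memory

Derivation:
Line 1: ['book'] (min_width=4, slack=8)
Line 2: ['absolute'] (min_width=8, slack=4)
Line 3: ['have', 'corn'] (min_width=9, slack=3)
Line 4: ['river'] (min_width=5, slack=7)
Line 5: ['computer'] (min_width=8, slack=4)
Line 6: ['dolphin', 'of'] (min_width=10, slack=2)
Line 7: ['why', 'of'] (min_width=6, slack=6)
Line 8: ['blackboard'] (min_width=10, slack=2)
Line 9: ['laser'] (min_width=5, slack=7)
Line 10: ['hospital'] (min_width=8, slack=4)
Line 11: ['valley'] (min_width=6, slack=6)
Line 12: ['memory'] (min_width=6, slack=6)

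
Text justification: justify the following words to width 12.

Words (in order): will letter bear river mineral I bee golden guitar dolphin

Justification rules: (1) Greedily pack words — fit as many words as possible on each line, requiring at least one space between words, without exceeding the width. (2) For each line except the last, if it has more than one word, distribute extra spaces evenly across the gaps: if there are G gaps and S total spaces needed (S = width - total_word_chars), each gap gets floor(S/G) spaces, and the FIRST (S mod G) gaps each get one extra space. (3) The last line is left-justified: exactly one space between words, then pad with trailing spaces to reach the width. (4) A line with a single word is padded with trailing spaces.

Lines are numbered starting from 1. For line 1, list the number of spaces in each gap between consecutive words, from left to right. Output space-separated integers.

Line 1: ['will', 'letter'] (min_width=11, slack=1)
Line 2: ['bear', 'river'] (min_width=10, slack=2)
Line 3: ['mineral', 'I'] (min_width=9, slack=3)
Line 4: ['bee', 'golden'] (min_width=10, slack=2)
Line 5: ['guitar'] (min_width=6, slack=6)
Line 6: ['dolphin'] (min_width=7, slack=5)

Answer: 2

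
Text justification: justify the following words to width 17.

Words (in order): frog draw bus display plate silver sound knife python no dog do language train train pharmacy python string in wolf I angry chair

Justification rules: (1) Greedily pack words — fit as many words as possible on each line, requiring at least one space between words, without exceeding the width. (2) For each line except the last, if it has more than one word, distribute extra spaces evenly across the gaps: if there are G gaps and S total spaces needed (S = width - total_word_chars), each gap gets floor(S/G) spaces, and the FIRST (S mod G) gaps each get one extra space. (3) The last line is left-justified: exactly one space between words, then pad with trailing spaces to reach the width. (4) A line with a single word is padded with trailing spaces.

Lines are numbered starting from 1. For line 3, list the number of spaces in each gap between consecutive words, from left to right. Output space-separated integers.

Line 1: ['frog', 'draw', 'bus'] (min_width=13, slack=4)
Line 2: ['display', 'plate'] (min_width=13, slack=4)
Line 3: ['silver', 'sound'] (min_width=12, slack=5)
Line 4: ['knife', 'python', 'no'] (min_width=15, slack=2)
Line 5: ['dog', 'do', 'language'] (min_width=15, slack=2)
Line 6: ['train', 'train'] (min_width=11, slack=6)
Line 7: ['pharmacy', 'python'] (min_width=15, slack=2)
Line 8: ['string', 'in', 'wolf', 'I'] (min_width=16, slack=1)
Line 9: ['angry', 'chair'] (min_width=11, slack=6)

Answer: 6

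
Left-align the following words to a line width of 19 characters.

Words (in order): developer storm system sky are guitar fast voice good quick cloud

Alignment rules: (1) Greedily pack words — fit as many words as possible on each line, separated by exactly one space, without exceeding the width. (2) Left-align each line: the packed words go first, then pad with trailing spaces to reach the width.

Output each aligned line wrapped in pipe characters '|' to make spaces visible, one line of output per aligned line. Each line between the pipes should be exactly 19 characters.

Line 1: ['developer', 'storm'] (min_width=15, slack=4)
Line 2: ['system', 'sky', 'are'] (min_width=14, slack=5)
Line 3: ['guitar', 'fast', 'voice'] (min_width=17, slack=2)
Line 4: ['good', 'quick', 'cloud'] (min_width=16, slack=3)

Answer: |developer storm    |
|system sky are     |
|guitar fast voice  |
|good quick cloud   |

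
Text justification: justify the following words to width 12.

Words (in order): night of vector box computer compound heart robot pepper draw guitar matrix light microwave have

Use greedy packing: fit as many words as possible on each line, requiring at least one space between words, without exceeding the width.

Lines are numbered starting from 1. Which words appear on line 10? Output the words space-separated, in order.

Line 1: ['night', 'of'] (min_width=8, slack=4)
Line 2: ['vector', 'box'] (min_width=10, slack=2)
Line 3: ['computer'] (min_width=8, slack=4)
Line 4: ['compound'] (min_width=8, slack=4)
Line 5: ['heart', 'robot'] (min_width=11, slack=1)
Line 6: ['pepper', 'draw'] (min_width=11, slack=1)
Line 7: ['guitar'] (min_width=6, slack=6)
Line 8: ['matrix', 'light'] (min_width=12, slack=0)
Line 9: ['microwave'] (min_width=9, slack=3)
Line 10: ['have'] (min_width=4, slack=8)

Answer: have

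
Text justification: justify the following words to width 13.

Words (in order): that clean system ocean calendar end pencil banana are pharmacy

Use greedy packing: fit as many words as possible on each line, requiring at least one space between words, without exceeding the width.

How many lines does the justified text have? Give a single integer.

Answer: 5

Derivation:
Line 1: ['that', 'clean'] (min_width=10, slack=3)
Line 2: ['system', 'ocean'] (min_width=12, slack=1)
Line 3: ['calendar', 'end'] (min_width=12, slack=1)
Line 4: ['pencil', 'banana'] (min_width=13, slack=0)
Line 5: ['are', 'pharmacy'] (min_width=12, slack=1)
Total lines: 5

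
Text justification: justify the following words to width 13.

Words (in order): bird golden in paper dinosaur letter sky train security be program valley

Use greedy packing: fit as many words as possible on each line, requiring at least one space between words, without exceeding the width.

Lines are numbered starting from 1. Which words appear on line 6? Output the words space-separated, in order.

Answer: security be

Derivation:
Line 1: ['bird', 'golden'] (min_width=11, slack=2)
Line 2: ['in', 'paper'] (min_width=8, slack=5)
Line 3: ['dinosaur'] (min_width=8, slack=5)
Line 4: ['letter', 'sky'] (min_width=10, slack=3)
Line 5: ['train'] (min_width=5, slack=8)
Line 6: ['security', 'be'] (min_width=11, slack=2)
Line 7: ['program'] (min_width=7, slack=6)
Line 8: ['valley'] (min_width=6, slack=7)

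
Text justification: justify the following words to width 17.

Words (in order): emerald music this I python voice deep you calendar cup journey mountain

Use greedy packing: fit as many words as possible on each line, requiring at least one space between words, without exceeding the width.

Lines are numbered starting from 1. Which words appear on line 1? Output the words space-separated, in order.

Line 1: ['emerald', 'music'] (min_width=13, slack=4)
Line 2: ['this', 'I', 'python'] (min_width=13, slack=4)
Line 3: ['voice', 'deep', 'you'] (min_width=14, slack=3)
Line 4: ['calendar', 'cup'] (min_width=12, slack=5)
Line 5: ['journey', 'mountain'] (min_width=16, slack=1)

Answer: emerald music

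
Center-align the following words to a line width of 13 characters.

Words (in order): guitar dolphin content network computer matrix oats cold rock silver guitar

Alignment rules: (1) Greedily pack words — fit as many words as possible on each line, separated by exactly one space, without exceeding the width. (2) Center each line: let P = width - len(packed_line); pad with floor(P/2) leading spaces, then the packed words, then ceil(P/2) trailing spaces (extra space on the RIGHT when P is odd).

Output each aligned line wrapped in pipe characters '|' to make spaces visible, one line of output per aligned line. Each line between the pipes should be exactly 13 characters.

Line 1: ['guitar'] (min_width=6, slack=7)
Line 2: ['dolphin'] (min_width=7, slack=6)
Line 3: ['content'] (min_width=7, slack=6)
Line 4: ['network'] (min_width=7, slack=6)
Line 5: ['computer'] (min_width=8, slack=5)
Line 6: ['matrix', 'oats'] (min_width=11, slack=2)
Line 7: ['cold', 'rock'] (min_width=9, slack=4)
Line 8: ['silver', 'guitar'] (min_width=13, slack=0)

Answer: |   guitar    |
|   dolphin   |
|   content   |
|   network   |
|  computer   |
| matrix oats |
|  cold rock  |
|silver guitar|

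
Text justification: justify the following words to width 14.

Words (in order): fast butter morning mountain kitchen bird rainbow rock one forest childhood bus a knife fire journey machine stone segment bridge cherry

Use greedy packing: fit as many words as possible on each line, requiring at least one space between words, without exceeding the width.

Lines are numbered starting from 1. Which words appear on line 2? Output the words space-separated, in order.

Answer: morning

Derivation:
Line 1: ['fast', 'butter'] (min_width=11, slack=3)
Line 2: ['morning'] (min_width=7, slack=7)
Line 3: ['mountain'] (min_width=8, slack=6)
Line 4: ['kitchen', 'bird'] (min_width=12, slack=2)
Line 5: ['rainbow', 'rock'] (min_width=12, slack=2)
Line 6: ['one', 'forest'] (min_width=10, slack=4)
Line 7: ['childhood', 'bus'] (min_width=13, slack=1)
Line 8: ['a', 'knife', 'fire'] (min_width=12, slack=2)
Line 9: ['journey'] (min_width=7, slack=7)
Line 10: ['machine', 'stone'] (min_width=13, slack=1)
Line 11: ['segment', 'bridge'] (min_width=14, slack=0)
Line 12: ['cherry'] (min_width=6, slack=8)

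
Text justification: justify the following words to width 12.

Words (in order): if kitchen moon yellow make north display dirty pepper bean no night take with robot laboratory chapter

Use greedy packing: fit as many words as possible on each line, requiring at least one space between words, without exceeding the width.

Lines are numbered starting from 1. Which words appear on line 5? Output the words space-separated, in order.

Line 1: ['if', 'kitchen'] (min_width=10, slack=2)
Line 2: ['moon', 'yellow'] (min_width=11, slack=1)
Line 3: ['make', 'north'] (min_width=10, slack=2)
Line 4: ['display'] (min_width=7, slack=5)
Line 5: ['dirty', 'pepper'] (min_width=12, slack=0)
Line 6: ['bean', 'no'] (min_width=7, slack=5)
Line 7: ['night', 'take'] (min_width=10, slack=2)
Line 8: ['with', 'robot'] (min_width=10, slack=2)
Line 9: ['laboratory'] (min_width=10, slack=2)
Line 10: ['chapter'] (min_width=7, slack=5)

Answer: dirty pepper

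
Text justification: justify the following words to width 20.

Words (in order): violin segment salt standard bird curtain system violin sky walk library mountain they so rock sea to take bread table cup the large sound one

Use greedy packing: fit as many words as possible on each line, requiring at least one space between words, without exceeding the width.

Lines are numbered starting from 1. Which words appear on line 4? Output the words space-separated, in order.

Line 1: ['violin', 'segment', 'salt'] (min_width=19, slack=1)
Line 2: ['standard', 'bird'] (min_width=13, slack=7)
Line 3: ['curtain', 'system'] (min_width=14, slack=6)
Line 4: ['violin', 'sky', 'walk'] (min_width=15, slack=5)
Line 5: ['library', 'mountain'] (min_width=16, slack=4)
Line 6: ['they', 'so', 'rock', 'sea', 'to'] (min_width=19, slack=1)
Line 7: ['take', 'bread', 'table', 'cup'] (min_width=20, slack=0)
Line 8: ['the', 'large', 'sound', 'one'] (min_width=19, slack=1)

Answer: violin sky walk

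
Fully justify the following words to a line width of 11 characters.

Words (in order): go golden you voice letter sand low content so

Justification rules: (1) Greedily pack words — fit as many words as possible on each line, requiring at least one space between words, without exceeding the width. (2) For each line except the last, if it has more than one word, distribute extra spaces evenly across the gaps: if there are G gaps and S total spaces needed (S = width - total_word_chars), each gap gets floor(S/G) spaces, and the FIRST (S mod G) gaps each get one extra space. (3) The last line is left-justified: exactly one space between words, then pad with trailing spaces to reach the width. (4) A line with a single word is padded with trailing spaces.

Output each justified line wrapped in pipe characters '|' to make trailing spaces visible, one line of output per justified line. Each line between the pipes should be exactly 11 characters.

Line 1: ['go', 'golden'] (min_width=9, slack=2)
Line 2: ['you', 'voice'] (min_width=9, slack=2)
Line 3: ['letter', 'sand'] (min_width=11, slack=0)
Line 4: ['low', 'content'] (min_width=11, slack=0)
Line 5: ['so'] (min_width=2, slack=9)

Answer: |go   golden|
|you   voice|
|letter sand|
|low content|
|so         |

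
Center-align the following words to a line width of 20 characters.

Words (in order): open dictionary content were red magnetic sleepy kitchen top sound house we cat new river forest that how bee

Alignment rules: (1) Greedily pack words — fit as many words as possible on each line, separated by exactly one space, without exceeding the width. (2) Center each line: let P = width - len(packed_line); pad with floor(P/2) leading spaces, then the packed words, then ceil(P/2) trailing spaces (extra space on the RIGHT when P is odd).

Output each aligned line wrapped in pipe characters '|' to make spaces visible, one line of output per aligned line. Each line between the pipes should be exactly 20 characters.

Answer: |  open dictionary   |
|  content were red  |
|  magnetic sleepy   |
| kitchen top sound  |
|  house we cat new  |
| river forest that  |
|      how bee       |

Derivation:
Line 1: ['open', 'dictionary'] (min_width=15, slack=5)
Line 2: ['content', 'were', 'red'] (min_width=16, slack=4)
Line 3: ['magnetic', 'sleepy'] (min_width=15, slack=5)
Line 4: ['kitchen', 'top', 'sound'] (min_width=17, slack=3)
Line 5: ['house', 'we', 'cat', 'new'] (min_width=16, slack=4)
Line 6: ['river', 'forest', 'that'] (min_width=17, slack=3)
Line 7: ['how', 'bee'] (min_width=7, slack=13)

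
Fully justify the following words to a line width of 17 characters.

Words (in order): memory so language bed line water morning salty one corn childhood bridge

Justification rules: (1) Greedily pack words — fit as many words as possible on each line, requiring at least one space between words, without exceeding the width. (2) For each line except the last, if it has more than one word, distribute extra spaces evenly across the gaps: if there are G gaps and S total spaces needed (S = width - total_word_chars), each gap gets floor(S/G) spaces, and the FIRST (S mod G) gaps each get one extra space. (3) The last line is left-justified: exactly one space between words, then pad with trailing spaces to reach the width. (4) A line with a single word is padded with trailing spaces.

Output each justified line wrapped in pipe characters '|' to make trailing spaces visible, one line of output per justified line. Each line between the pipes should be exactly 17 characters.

Answer: |memory         so|
|language bed line|
|water     morning|
|salty   one  corn|
|childhood bridge |

Derivation:
Line 1: ['memory', 'so'] (min_width=9, slack=8)
Line 2: ['language', 'bed', 'line'] (min_width=17, slack=0)
Line 3: ['water', 'morning'] (min_width=13, slack=4)
Line 4: ['salty', 'one', 'corn'] (min_width=14, slack=3)
Line 5: ['childhood', 'bridge'] (min_width=16, slack=1)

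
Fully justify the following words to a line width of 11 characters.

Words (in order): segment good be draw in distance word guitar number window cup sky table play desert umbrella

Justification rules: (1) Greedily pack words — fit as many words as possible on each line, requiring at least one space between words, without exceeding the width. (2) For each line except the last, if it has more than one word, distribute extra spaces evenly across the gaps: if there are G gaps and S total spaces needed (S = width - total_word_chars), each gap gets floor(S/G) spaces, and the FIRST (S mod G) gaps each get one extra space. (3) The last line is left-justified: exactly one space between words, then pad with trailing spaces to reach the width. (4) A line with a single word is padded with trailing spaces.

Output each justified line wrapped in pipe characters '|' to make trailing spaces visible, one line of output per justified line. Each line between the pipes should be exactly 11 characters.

Line 1: ['segment'] (min_width=7, slack=4)
Line 2: ['good', 'be'] (min_width=7, slack=4)
Line 3: ['draw', 'in'] (min_width=7, slack=4)
Line 4: ['distance'] (min_width=8, slack=3)
Line 5: ['word', 'guitar'] (min_width=11, slack=0)
Line 6: ['number'] (min_width=6, slack=5)
Line 7: ['window', 'cup'] (min_width=10, slack=1)
Line 8: ['sky', 'table'] (min_width=9, slack=2)
Line 9: ['play', 'desert'] (min_width=11, slack=0)
Line 10: ['umbrella'] (min_width=8, slack=3)

Answer: |segment    |
|good     be|
|draw     in|
|distance   |
|word guitar|
|number     |
|window  cup|
|sky   table|
|play desert|
|umbrella   |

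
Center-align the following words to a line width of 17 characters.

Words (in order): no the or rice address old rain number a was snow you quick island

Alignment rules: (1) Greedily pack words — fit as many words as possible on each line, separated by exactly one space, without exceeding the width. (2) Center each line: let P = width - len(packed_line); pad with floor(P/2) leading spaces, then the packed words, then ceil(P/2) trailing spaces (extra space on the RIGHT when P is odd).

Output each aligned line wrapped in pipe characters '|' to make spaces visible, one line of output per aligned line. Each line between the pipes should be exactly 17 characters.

Answer: | no the or rice  |
|address old rain |
|number a was snow|
|you quick island |

Derivation:
Line 1: ['no', 'the', 'or', 'rice'] (min_width=14, slack=3)
Line 2: ['address', 'old', 'rain'] (min_width=16, slack=1)
Line 3: ['number', 'a', 'was', 'snow'] (min_width=17, slack=0)
Line 4: ['you', 'quick', 'island'] (min_width=16, slack=1)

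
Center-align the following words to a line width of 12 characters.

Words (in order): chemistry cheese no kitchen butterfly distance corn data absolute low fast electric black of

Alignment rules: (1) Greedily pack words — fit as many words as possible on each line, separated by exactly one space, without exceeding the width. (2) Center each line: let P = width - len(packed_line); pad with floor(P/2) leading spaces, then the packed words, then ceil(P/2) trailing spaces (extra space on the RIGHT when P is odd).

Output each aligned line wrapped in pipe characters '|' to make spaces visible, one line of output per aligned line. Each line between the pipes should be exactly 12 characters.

Answer: | chemistry  |
| cheese no  |
|  kitchen   |
| butterfly  |
|  distance  |
| corn data  |
|absolute low|
|    fast    |
|  electric  |
|  black of  |

Derivation:
Line 1: ['chemistry'] (min_width=9, slack=3)
Line 2: ['cheese', 'no'] (min_width=9, slack=3)
Line 3: ['kitchen'] (min_width=7, slack=5)
Line 4: ['butterfly'] (min_width=9, slack=3)
Line 5: ['distance'] (min_width=8, slack=4)
Line 6: ['corn', 'data'] (min_width=9, slack=3)
Line 7: ['absolute', 'low'] (min_width=12, slack=0)
Line 8: ['fast'] (min_width=4, slack=8)
Line 9: ['electric'] (min_width=8, slack=4)
Line 10: ['black', 'of'] (min_width=8, slack=4)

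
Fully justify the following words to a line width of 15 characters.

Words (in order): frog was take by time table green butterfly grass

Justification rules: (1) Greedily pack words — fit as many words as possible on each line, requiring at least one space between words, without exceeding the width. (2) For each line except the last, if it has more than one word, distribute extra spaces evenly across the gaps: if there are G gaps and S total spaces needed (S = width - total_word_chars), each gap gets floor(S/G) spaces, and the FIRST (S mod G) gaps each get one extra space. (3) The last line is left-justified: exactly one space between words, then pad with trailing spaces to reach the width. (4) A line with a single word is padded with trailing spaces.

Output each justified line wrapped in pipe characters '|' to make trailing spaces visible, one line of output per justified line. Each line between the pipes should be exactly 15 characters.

Line 1: ['frog', 'was', 'take'] (min_width=13, slack=2)
Line 2: ['by', 'time', 'table'] (min_width=13, slack=2)
Line 3: ['green', 'butterfly'] (min_width=15, slack=0)
Line 4: ['grass'] (min_width=5, slack=10)

Answer: |frog  was  take|
|by  time  table|
|green butterfly|
|grass          |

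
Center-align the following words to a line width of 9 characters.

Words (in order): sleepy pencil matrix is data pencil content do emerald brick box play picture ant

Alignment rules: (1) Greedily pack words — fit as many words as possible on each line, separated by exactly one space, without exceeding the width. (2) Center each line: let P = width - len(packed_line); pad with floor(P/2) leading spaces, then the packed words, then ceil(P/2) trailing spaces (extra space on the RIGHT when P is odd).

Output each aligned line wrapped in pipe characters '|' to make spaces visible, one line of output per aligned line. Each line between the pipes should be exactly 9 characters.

Line 1: ['sleepy'] (min_width=6, slack=3)
Line 2: ['pencil'] (min_width=6, slack=3)
Line 3: ['matrix', 'is'] (min_width=9, slack=0)
Line 4: ['data'] (min_width=4, slack=5)
Line 5: ['pencil'] (min_width=6, slack=3)
Line 6: ['content'] (min_width=7, slack=2)
Line 7: ['do'] (min_width=2, slack=7)
Line 8: ['emerald'] (min_width=7, slack=2)
Line 9: ['brick', 'box'] (min_width=9, slack=0)
Line 10: ['play'] (min_width=4, slack=5)
Line 11: ['picture'] (min_width=7, slack=2)
Line 12: ['ant'] (min_width=3, slack=6)

Answer: | sleepy  |
| pencil  |
|matrix is|
|  data   |
| pencil  |
| content |
|   do    |
| emerald |
|brick box|
|  play   |
| picture |
|   ant   |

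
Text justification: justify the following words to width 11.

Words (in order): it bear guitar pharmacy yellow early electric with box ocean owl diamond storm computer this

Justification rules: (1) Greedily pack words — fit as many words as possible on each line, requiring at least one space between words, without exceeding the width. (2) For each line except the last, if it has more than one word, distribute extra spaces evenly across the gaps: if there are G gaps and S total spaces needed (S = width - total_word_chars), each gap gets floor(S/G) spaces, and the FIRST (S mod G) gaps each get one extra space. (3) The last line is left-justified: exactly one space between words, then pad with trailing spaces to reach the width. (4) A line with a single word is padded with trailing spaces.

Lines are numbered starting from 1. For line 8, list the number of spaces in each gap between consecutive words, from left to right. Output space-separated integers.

Answer: 3

Derivation:
Line 1: ['it', 'bear'] (min_width=7, slack=4)
Line 2: ['guitar'] (min_width=6, slack=5)
Line 3: ['pharmacy'] (min_width=8, slack=3)
Line 4: ['yellow'] (min_width=6, slack=5)
Line 5: ['early'] (min_width=5, slack=6)
Line 6: ['electric'] (min_width=8, slack=3)
Line 7: ['with', 'box'] (min_width=8, slack=3)
Line 8: ['ocean', 'owl'] (min_width=9, slack=2)
Line 9: ['diamond'] (min_width=7, slack=4)
Line 10: ['storm'] (min_width=5, slack=6)
Line 11: ['computer'] (min_width=8, slack=3)
Line 12: ['this'] (min_width=4, slack=7)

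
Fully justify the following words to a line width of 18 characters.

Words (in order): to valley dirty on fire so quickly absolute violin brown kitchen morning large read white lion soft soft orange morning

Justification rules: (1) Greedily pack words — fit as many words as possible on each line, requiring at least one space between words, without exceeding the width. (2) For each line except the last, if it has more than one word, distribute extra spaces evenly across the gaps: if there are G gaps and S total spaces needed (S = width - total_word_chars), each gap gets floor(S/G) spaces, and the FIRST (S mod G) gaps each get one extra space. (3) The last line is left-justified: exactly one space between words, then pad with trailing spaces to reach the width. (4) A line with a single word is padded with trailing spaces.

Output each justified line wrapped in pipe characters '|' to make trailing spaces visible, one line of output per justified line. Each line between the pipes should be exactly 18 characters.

Line 1: ['to', 'valley', 'dirty', 'on'] (min_width=18, slack=0)
Line 2: ['fire', 'so', 'quickly'] (min_width=15, slack=3)
Line 3: ['absolute', 'violin'] (min_width=15, slack=3)
Line 4: ['brown', 'kitchen'] (min_width=13, slack=5)
Line 5: ['morning', 'large', 'read'] (min_width=18, slack=0)
Line 6: ['white', 'lion', 'soft'] (min_width=15, slack=3)
Line 7: ['soft', 'orange'] (min_width=11, slack=7)
Line 8: ['morning'] (min_width=7, slack=11)

Answer: |to valley dirty on|
|fire   so  quickly|
|absolute    violin|
|brown      kitchen|
|morning large read|
|white   lion  soft|
|soft        orange|
|morning           |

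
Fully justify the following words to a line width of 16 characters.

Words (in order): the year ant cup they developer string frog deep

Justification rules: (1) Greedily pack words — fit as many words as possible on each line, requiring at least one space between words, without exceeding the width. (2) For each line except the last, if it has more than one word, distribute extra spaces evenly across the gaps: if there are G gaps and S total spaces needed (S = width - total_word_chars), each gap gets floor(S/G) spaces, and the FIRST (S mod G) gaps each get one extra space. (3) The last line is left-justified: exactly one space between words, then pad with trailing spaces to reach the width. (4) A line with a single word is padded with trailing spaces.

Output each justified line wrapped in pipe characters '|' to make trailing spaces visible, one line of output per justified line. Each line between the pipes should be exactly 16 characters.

Answer: |the year ant cup|
|they   developer|
|string frog deep|

Derivation:
Line 1: ['the', 'year', 'ant', 'cup'] (min_width=16, slack=0)
Line 2: ['they', 'developer'] (min_width=14, slack=2)
Line 3: ['string', 'frog', 'deep'] (min_width=16, slack=0)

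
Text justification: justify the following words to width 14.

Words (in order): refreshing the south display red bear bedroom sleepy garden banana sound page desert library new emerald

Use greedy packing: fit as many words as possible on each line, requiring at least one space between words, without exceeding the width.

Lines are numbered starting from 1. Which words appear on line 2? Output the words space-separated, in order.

Line 1: ['refreshing', 'the'] (min_width=14, slack=0)
Line 2: ['south', 'display'] (min_width=13, slack=1)
Line 3: ['red', 'bear'] (min_width=8, slack=6)
Line 4: ['bedroom', 'sleepy'] (min_width=14, slack=0)
Line 5: ['garden', 'banana'] (min_width=13, slack=1)
Line 6: ['sound', 'page'] (min_width=10, slack=4)
Line 7: ['desert', 'library'] (min_width=14, slack=0)
Line 8: ['new', 'emerald'] (min_width=11, slack=3)

Answer: south display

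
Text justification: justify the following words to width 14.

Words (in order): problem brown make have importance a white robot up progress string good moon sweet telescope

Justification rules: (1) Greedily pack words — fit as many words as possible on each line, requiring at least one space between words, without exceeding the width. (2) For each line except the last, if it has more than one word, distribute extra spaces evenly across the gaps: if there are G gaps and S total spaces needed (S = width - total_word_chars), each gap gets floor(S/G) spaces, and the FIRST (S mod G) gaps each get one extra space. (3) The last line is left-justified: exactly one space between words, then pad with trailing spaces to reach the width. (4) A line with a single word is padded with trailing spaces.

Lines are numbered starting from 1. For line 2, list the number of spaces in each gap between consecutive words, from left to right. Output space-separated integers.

Answer: 6

Derivation:
Line 1: ['problem', 'brown'] (min_width=13, slack=1)
Line 2: ['make', 'have'] (min_width=9, slack=5)
Line 3: ['importance', 'a'] (min_width=12, slack=2)
Line 4: ['white', 'robot', 'up'] (min_width=14, slack=0)
Line 5: ['progress'] (min_width=8, slack=6)
Line 6: ['string', 'good'] (min_width=11, slack=3)
Line 7: ['moon', 'sweet'] (min_width=10, slack=4)
Line 8: ['telescope'] (min_width=9, slack=5)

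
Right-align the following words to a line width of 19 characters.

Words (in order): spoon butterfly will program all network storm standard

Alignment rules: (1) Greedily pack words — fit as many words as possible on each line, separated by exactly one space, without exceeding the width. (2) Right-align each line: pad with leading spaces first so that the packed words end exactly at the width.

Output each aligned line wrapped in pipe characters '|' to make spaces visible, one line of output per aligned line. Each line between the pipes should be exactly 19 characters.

Answer: |    spoon butterfly|
|   will program all|
|      network storm|
|           standard|

Derivation:
Line 1: ['spoon', 'butterfly'] (min_width=15, slack=4)
Line 2: ['will', 'program', 'all'] (min_width=16, slack=3)
Line 3: ['network', 'storm'] (min_width=13, slack=6)
Line 4: ['standard'] (min_width=8, slack=11)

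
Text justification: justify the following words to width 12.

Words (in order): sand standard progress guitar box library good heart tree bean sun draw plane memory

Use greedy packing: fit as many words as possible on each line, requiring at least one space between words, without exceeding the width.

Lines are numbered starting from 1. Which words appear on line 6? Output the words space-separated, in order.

Answer: heart tree

Derivation:
Line 1: ['sand'] (min_width=4, slack=8)
Line 2: ['standard'] (min_width=8, slack=4)
Line 3: ['progress'] (min_width=8, slack=4)
Line 4: ['guitar', 'box'] (min_width=10, slack=2)
Line 5: ['library', 'good'] (min_width=12, slack=0)
Line 6: ['heart', 'tree'] (min_width=10, slack=2)
Line 7: ['bean', 'sun'] (min_width=8, slack=4)
Line 8: ['draw', 'plane'] (min_width=10, slack=2)
Line 9: ['memory'] (min_width=6, slack=6)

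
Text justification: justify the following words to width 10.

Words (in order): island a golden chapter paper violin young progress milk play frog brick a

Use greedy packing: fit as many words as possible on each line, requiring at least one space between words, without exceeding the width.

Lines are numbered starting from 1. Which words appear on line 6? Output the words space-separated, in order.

Answer: young

Derivation:
Line 1: ['island', 'a'] (min_width=8, slack=2)
Line 2: ['golden'] (min_width=6, slack=4)
Line 3: ['chapter'] (min_width=7, slack=3)
Line 4: ['paper'] (min_width=5, slack=5)
Line 5: ['violin'] (min_width=6, slack=4)
Line 6: ['young'] (min_width=5, slack=5)
Line 7: ['progress'] (min_width=8, slack=2)
Line 8: ['milk', 'play'] (min_width=9, slack=1)
Line 9: ['frog', 'brick'] (min_width=10, slack=0)
Line 10: ['a'] (min_width=1, slack=9)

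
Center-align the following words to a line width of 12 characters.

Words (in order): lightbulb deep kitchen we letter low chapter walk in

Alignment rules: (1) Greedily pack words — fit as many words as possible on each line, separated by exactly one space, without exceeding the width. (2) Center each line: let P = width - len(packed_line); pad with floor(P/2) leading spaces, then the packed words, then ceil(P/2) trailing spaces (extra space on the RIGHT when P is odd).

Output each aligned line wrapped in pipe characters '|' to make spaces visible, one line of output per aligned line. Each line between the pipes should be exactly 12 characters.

Answer: | lightbulb  |
|deep kitchen|
| we letter  |
|low chapter |
|  walk in   |

Derivation:
Line 1: ['lightbulb'] (min_width=9, slack=3)
Line 2: ['deep', 'kitchen'] (min_width=12, slack=0)
Line 3: ['we', 'letter'] (min_width=9, slack=3)
Line 4: ['low', 'chapter'] (min_width=11, slack=1)
Line 5: ['walk', 'in'] (min_width=7, slack=5)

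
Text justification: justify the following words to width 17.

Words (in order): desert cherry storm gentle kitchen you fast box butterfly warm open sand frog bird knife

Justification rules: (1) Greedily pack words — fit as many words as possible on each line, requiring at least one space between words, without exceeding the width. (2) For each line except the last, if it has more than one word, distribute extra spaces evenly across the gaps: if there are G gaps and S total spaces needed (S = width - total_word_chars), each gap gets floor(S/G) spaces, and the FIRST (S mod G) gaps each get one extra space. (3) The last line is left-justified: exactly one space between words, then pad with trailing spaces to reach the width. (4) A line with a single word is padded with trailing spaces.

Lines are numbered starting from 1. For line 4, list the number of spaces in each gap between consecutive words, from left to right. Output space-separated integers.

Answer: 5

Derivation:
Line 1: ['desert', 'cherry'] (min_width=13, slack=4)
Line 2: ['storm', 'gentle'] (min_width=12, slack=5)
Line 3: ['kitchen', 'you', 'fast'] (min_width=16, slack=1)
Line 4: ['box', 'butterfly'] (min_width=13, slack=4)
Line 5: ['warm', 'open', 'sand'] (min_width=14, slack=3)
Line 6: ['frog', 'bird', 'knife'] (min_width=15, slack=2)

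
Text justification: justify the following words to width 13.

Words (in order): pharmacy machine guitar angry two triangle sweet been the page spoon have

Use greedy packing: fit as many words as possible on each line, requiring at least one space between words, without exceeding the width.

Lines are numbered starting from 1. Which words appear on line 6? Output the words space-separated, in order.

Line 1: ['pharmacy'] (min_width=8, slack=5)
Line 2: ['machine'] (min_width=7, slack=6)
Line 3: ['guitar', 'angry'] (min_width=12, slack=1)
Line 4: ['two', 'triangle'] (min_width=12, slack=1)
Line 5: ['sweet', 'been'] (min_width=10, slack=3)
Line 6: ['the', 'page'] (min_width=8, slack=5)
Line 7: ['spoon', 'have'] (min_width=10, slack=3)

Answer: the page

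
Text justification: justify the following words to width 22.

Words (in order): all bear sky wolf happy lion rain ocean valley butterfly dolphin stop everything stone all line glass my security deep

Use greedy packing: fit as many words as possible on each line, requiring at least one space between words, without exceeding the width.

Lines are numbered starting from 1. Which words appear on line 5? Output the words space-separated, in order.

Line 1: ['all', 'bear', 'sky', 'wolf'] (min_width=17, slack=5)
Line 2: ['happy', 'lion', 'rain', 'ocean'] (min_width=21, slack=1)
Line 3: ['valley', 'butterfly'] (min_width=16, slack=6)
Line 4: ['dolphin', 'stop'] (min_width=12, slack=10)
Line 5: ['everything', 'stone', 'all'] (min_width=20, slack=2)
Line 6: ['line', 'glass', 'my', 'security'] (min_width=22, slack=0)
Line 7: ['deep'] (min_width=4, slack=18)

Answer: everything stone all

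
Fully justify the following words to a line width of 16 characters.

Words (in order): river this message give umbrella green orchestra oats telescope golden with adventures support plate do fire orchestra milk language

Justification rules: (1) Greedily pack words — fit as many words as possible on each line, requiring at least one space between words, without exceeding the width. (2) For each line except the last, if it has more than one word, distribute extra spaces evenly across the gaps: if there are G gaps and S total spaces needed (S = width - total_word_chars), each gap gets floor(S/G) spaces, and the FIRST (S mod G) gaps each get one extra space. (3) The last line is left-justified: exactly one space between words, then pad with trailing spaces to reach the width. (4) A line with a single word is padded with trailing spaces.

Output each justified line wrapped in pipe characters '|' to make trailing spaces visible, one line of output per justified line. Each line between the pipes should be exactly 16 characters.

Answer: |river       this|
|message     give|
|umbrella   green|
|orchestra   oats|
|telescope golden|
|with  adventures|
|support plate do|
|fire   orchestra|
|milk language   |

Derivation:
Line 1: ['river', 'this'] (min_width=10, slack=6)
Line 2: ['message', 'give'] (min_width=12, slack=4)
Line 3: ['umbrella', 'green'] (min_width=14, slack=2)
Line 4: ['orchestra', 'oats'] (min_width=14, slack=2)
Line 5: ['telescope', 'golden'] (min_width=16, slack=0)
Line 6: ['with', 'adventures'] (min_width=15, slack=1)
Line 7: ['support', 'plate', 'do'] (min_width=16, slack=0)
Line 8: ['fire', 'orchestra'] (min_width=14, slack=2)
Line 9: ['milk', 'language'] (min_width=13, slack=3)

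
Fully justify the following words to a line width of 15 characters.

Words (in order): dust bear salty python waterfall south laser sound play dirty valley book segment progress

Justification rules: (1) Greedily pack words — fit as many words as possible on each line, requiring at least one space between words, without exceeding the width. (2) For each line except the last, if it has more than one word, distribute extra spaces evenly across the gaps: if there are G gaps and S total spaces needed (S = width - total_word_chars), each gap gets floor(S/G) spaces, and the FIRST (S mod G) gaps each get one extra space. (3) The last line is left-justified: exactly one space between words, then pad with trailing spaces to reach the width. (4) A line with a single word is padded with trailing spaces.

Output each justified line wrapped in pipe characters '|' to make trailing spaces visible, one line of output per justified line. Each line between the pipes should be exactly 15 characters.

Answer: |dust bear salty|
|python         |
|waterfall south|
|laser     sound|
|play      dirty|
|valley     book|
|segment        |
|progress       |

Derivation:
Line 1: ['dust', 'bear', 'salty'] (min_width=15, slack=0)
Line 2: ['python'] (min_width=6, slack=9)
Line 3: ['waterfall', 'south'] (min_width=15, slack=0)
Line 4: ['laser', 'sound'] (min_width=11, slack=4)
Line 5: ['play', 'dirty'] (min_width=10, slack=5)
Line 6: ['valley', 'book'] (min_width=11, slack=4)
Line 7: ['segment'] (min_width=7, slack=8)
Line 8: ['progress'] (min_width=8, slack=7)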